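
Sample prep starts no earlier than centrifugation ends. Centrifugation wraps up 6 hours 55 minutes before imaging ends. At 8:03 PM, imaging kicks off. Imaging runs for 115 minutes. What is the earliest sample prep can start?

Imaging ends at 8:03 PM + 115 min = 9:58 PM.
Centrifugation ends at 9:58 PM − 415 min = 3:03 PM.
Sample prep is bounded by centrifugation, so the earliest it can start is 3:03 PM.

3:03 PM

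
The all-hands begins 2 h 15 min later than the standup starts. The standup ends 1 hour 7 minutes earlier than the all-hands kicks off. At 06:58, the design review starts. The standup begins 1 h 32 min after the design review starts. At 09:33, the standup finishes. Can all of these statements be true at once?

No

The standup starts at 06:58 + 92 min = 08:30.
The all-hands starts at 08:30 + 135 min = 10:45.
The standup ends at 10:45 − 67 min = 09:38.
But the standup is also said to end at 09:33 — a 5-minute conflict.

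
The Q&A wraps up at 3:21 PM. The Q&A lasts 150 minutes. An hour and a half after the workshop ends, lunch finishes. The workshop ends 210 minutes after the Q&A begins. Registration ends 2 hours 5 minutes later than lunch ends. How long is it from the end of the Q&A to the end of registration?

The Q&A starts at 3:21 PM − 150 min = 12:51 PM.
The workshop ends at 12:51 PM + 210 min = 4:21 PM.
Lunch ends at 4:21 PM + 90 min = 5:51 PM.
Registration ends at 5:51 PM + 125 min = 7:56 PM.
From 3:21 PM to 7:56 PM is 4 h 35 min.

4 h 35 min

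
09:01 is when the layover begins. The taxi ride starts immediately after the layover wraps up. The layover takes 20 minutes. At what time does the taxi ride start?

09:21

The layover ends at 09:01 + 20 min = 09:21.
So the taxi ride starts at 09:21.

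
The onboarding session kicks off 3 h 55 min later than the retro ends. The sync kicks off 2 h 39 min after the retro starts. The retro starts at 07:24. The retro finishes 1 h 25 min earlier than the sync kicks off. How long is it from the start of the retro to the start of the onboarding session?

The sync starts at 07:24 + 159 min = 10:03.
The retro ends at 10:03 − 85 min = 08:38.
The onboarding session starts at 08:38 + 235 min = 12:33.
From 07:24 to 12:33 is 309 minutes.

309 minutes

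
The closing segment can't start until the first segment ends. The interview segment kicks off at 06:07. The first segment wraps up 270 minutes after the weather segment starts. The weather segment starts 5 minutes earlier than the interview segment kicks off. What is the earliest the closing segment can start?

The weather segment starts at 06:07 − 5 min = 06:02.
The first segment ends at 06:02 + 270 min = 10:32.
The closing segment is bounded by the first segment, so the earliest it can start is 10:32.

10:32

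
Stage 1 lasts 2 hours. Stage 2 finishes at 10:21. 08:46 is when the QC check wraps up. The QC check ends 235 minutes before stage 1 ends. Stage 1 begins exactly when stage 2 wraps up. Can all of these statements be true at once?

No

Stage 1 starts at 10:21.
Stage 1 ends at 10:21 + 120 min = 12:21.
The QC check ends at 12:21 − 235 min = 08:26.
But the QC check is also said to end at 08:46 — a 20-minute conflict.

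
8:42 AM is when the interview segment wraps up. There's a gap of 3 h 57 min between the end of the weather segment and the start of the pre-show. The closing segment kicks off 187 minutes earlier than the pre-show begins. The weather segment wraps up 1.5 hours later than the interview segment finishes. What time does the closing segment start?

The weather segment ends at 8:42 AM + 90 min = 10:12 AM.
The pre-show starts at 10:12 AM + 237 min = 2:09 PM.
The closing segment starts at 2:09 PM − 187 min = 11:02 AM.

11:02 AM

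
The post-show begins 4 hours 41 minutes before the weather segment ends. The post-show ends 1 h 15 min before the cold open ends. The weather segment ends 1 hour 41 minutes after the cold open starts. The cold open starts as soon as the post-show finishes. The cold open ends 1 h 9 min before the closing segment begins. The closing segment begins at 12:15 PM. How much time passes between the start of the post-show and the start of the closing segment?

5 h 24 min

The cold open ends at 12:15 PM − 69 min = 11:06 AM.
The post-show ends at 11:06 AM − 75 min = 9:51 AM.
So the cold open starts at 9:51 AM.
The weather segment ends at 9:51 AM + 101 min = 11:32 AM.
The post-show starts at 11:32 AM − 281 min = 6:51 AM.
From 6:51 AM to 12:15 PM is 5 h 24 min.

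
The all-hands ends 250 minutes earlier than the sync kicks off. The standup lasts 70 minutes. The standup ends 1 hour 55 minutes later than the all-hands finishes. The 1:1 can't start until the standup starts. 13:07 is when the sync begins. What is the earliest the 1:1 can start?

The all-hands ends at 13:07 − 250 min = 08:57.
The standup ends at 08:57 + 115 min = 10:52.
The standup starts at 10:52 − 70 min = 09:42.
The 1:1 is bounded by the standup, so the earliest it can start is 09:42.

09:42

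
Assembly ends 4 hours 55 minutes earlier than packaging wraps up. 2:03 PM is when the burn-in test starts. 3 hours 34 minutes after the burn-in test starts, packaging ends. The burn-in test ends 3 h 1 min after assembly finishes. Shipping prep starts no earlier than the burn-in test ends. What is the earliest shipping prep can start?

3:43 PM

Packaging ends at 2:03 PM + 214 min = 5:37 PM.
Assembly ends at 5:37 PM − 295 min = 12:42 PM.
The burn-in test ends at 12:42 PM + 181 min = 3:43 PM.
Shipping prep is bounded by the burn-in test, so the earliest it can start is 3:43 PM.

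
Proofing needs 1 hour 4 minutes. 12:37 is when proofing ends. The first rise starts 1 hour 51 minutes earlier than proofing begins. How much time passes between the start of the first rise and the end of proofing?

175 minutes

Proofing starts at 12:37 − 64 min = 11:33.
The first rise starts at 11:33 − 111 min = 09:42.
From 09:42 to 12:37 is 175 minutes.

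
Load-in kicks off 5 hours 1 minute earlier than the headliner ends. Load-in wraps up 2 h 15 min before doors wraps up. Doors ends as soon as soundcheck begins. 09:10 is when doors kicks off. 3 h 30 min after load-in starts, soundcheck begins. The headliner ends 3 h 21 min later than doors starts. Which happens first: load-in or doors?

load-in

The headliner ends at 09:10 + 201 min = 12:31.
Load-in starts at 12:31 − 301 min = 07:30.
Load-in starts at 07:30 and doors starts at 09:10, so load-in is first.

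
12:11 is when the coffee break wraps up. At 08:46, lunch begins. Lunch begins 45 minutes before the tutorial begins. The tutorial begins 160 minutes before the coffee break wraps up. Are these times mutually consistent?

The tutorial starts at 12:11 − 160 min = 09:31.
Lunch starts at 09:31 − 45 min = 08:46.
That matches the stated 08:46, so the schedule is consistent.

Yes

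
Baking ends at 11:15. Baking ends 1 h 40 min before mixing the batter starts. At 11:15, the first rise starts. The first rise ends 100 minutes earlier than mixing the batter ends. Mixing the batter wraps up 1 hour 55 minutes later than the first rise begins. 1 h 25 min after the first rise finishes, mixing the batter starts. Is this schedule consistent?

Mixing the batter ends at 11:15 + 115 min = 13:10.
The first rise ends at 13:10 − 100 min = 11:30.
Mixing the batter starts at 11:30 + 85 min = 12:55.
Baking ends at 12:55 − 100 min = 11:15.
That matches the stated 11:15, so the schedule is consistent.

Yes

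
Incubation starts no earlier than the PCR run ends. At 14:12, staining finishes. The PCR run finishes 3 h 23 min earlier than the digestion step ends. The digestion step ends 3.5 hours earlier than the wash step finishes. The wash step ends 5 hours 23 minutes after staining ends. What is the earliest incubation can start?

12:42

The wash step ends at 14:12 + 323 min = 19:35.
The digestion step ends at 19:35 − 210 min = 16:05.
The PCR run ends at 16:05 − 203 min = 12:42.
Incubation is bounded by the PCR run, so the earliest it can start is 12:42.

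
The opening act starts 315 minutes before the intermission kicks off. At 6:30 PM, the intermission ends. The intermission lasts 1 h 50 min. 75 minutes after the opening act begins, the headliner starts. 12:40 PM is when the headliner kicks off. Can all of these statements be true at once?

Yes

The intermission starts at 6:30 PM − 110 min = 4:40 PM.
The opening act starts at 4:40 PM − 315 min = 11:25 AM.
The headliner starts at 11:25 AM + 75 min = 12:40 PM.
That matches the stated 12:40 PM, so the schedule is consistent.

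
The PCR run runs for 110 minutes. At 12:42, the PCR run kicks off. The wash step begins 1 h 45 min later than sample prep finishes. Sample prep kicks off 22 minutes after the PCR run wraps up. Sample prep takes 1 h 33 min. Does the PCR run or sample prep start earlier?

The PCR run ends at 12:42 + 110 min = 14:32.
Sample prep starts at 14:32 + 22 min = 14:54.
The PCR run starts at 12:42 and sample prep starts at 14:54, so the PCR run is first.

the PCR run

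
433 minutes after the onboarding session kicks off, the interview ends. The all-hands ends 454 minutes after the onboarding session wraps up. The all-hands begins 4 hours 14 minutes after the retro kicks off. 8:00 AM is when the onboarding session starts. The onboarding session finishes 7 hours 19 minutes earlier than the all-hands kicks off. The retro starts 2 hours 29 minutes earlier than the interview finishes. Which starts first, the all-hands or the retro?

The interview ends at 8:00 AM + 433 min = 3:13 PM.
The retro starts at 3:13 PM − 149 min = 12:44 PM.
The all-hands starts at 12:44 PM + 254 min = 4:58 PM.
The all-hands starts at 4:58 PM and the retro starts at 12:44 PM, so the retro is first.

the retro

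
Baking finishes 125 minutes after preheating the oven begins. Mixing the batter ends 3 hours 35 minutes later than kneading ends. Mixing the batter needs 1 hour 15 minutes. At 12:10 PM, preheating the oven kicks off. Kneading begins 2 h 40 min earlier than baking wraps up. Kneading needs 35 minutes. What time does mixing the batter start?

2:30 PM

Baking ends at 12:10 PM + 125 min = 2:15 PM.
Kneading starts at 2:15 PM − 160 min = 11:35 AM.
Kneading ends at 11:35 AM + 35 min = 12:10 PM.
Mixing the batter ends at 12:10 PM + 215 min = 3:45 PM.
Mixing the batter starts at 3:45 PM − 75 min = 2:30 PM.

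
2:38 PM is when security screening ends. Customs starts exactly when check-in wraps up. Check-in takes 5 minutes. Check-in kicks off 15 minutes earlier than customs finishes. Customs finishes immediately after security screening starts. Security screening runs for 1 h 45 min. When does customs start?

Security screening starts at 2:38 PM − 105 min = 12:53 PM.
So customs ends at 12:53 PM.
Check-in starts at 12:53 PM − 15 min = 12:38 PM.
Check-in ends at 12:38 PM + 5 min = 12:43 PM.
So customs starts at 12:43 PM.

12:43 PM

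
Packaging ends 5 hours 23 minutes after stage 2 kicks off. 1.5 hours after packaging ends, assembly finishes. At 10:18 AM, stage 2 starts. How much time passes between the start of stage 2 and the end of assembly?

Packaging ends at 10:18 AM + 323 min = 3:41 PM.
Assembly ends at 3:41 PM + 90 min = 5:11 PM.
From 10:18 AM to 5:11 PM is 6 h 53 min.

6 h 53 min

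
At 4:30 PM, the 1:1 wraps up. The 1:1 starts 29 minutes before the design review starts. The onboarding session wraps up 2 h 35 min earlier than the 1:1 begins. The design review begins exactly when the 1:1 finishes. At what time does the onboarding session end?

The design review starts at 4:30 PM.
The 1:1 starts at 4:30 PM − 29 min = 4:01 PM.
The onboarding session ends at 4:01 PM − 155 min = 1:26 PM.

1:26 PM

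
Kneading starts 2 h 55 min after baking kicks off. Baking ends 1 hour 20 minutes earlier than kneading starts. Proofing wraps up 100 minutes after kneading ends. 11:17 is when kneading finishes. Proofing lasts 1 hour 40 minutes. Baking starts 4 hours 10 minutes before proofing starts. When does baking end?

Proofing ends at 11:17 + 100 min = 12:57.
Proofing starts at 12:57 − 100 min = 11:17.
Baking starts at 11:17 − 250 min = 07:07.
Kneading starts at 07:07 + 175 min = 10:02.
Baking ends at 10:02 − 80 min = 08:42.

08:42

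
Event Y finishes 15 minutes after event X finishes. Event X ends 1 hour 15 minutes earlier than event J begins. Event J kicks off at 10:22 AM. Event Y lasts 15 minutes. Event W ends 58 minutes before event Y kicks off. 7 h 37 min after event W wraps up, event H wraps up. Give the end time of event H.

3:46 PM

Event X ends at 10:22 AM − 75 min = 9:07 AM.
Event Y ends at 9:07 AM + 15 min = 9:22 AM.
Event Y starts at 9:22 AM − 15 min = 9:07 AM.
Event W ends at 9:07 AM − 58 min = 8:09 AM.
Event H ends at 8:09 AM + 457 min = 3:46 PM.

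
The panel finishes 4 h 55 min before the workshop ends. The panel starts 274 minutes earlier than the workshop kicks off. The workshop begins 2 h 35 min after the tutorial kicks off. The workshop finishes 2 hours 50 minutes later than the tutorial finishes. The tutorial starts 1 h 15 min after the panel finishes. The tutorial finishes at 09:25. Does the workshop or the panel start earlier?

The workshop ends at 09:25 + 170 min = 12:15.
The panel ends at 12:15 − 295 min = 07:20.
The tutorial starts at 07:20 + 75 min = 08:35.
The workshop starts at 08:35 + 155 min = 11:10.
The panel starts at 11:10 − 274 min = 06:36.
The workshop starts at 11:10 and the panel starts at 06:36, so the panel is first.

the panel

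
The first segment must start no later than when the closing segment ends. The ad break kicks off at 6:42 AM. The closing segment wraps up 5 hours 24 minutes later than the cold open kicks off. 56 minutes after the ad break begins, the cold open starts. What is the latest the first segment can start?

The cold open starts at 6:42 AM + 56 min = 7:38 AM.
The closing segment ends at 7:38 AM + 324 min = 1:02 PM.
The first segment is bounded by the closing segment, so the latest it can start is 1:02 PM.

1:02 PM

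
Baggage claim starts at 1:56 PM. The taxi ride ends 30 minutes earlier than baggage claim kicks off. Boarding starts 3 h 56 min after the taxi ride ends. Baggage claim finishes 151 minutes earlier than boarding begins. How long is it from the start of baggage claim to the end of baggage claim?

The taxi ride ends at 1:56 PM − 30 min = 1:26 PM.
Boarding starts at 1:26 PM + 236 min = 5:22 PM.
Baggage claim ends at 5:22 PM − 151 min = 2:51 PM.
From 1:56 PM to 2:51 PM is 55 minutes.

55 minutes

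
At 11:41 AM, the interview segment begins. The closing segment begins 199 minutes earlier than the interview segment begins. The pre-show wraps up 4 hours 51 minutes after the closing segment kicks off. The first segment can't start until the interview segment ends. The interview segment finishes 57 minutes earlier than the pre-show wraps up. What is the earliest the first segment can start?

The closing segment starts at 11:41 AM − 199 min = 8:22 AM.
The pre-show ends at 8:22 AM + 291 min = 1:13 PM.
The interview segment ends at 1:13 PM − 57 min = 12:16 PM.
The first segment is bounded by the interview segment, so the earliest it can start is 12:16 PM.

12:16 PM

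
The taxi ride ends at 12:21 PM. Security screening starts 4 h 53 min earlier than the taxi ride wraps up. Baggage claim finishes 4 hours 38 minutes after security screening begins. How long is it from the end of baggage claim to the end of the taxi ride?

Security screening starts at 12:21 PM − 293 min = 7:28 AM.
Baggage claim ends at 7:28 AM + 278 min = 12:06 PM.
From 12:06 PM to 12:21 PM is 15 minutes.

15 minutes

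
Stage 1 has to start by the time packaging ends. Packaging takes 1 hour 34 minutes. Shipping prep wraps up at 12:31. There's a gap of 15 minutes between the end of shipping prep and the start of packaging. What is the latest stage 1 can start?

14:20

Packaging starts at 12:31 + 15 min = 12:46.
Packaging ends at 12:46 + 94 min = 14:20.
Stage 1 is bounded by packaging, so the latest it can start is 14:20.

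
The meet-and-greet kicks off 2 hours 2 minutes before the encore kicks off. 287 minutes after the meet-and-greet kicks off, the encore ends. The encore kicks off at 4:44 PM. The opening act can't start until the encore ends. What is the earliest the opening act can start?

The meet-and-greet starts at 4:44 PM − 122 min = 2:42 PM.
The encore ends at 2:42 PM + 287 min = 7:29 PM.
The opening act is bounded by the encore, so the earliest it can start is 7:29 PM.

7:29 PM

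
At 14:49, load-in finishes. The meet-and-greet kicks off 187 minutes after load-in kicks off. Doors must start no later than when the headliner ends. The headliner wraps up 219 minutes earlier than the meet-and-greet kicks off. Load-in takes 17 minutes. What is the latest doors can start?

14:00

Load-in starts at 14:49 − 17 min = 14:32.
The meet-and-greet starts at 14:32 + 187 min = 17:39.
The headliner ends at 17:39 − 219 min = 14:00.
Doors is bounded by the headliner, so the latest it can start is 14:00.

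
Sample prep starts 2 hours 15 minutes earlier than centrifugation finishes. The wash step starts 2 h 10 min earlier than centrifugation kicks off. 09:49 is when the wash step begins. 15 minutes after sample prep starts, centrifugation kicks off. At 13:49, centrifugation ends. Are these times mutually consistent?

Sample prep starts at 13:49 − 135 min = 11:34.
Centrifugation starts at 11:34 + 15 min = 11:49.
The wash step starts at 11:49 − 130 min = 09:39.
But the wash step is also said to start at 09:49 — a 10-minute conflict.

No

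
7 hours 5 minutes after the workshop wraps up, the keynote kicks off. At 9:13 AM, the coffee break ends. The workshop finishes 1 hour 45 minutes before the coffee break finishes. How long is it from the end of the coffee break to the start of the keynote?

The workshop ends at 9:13 AM − 105 min = 7:28 AM.
The keynote starts at 7:28 AM + 425 min = 2:33 PM.
From 9:13 AM to 2:33 PM is 320 minutes.

320 minutes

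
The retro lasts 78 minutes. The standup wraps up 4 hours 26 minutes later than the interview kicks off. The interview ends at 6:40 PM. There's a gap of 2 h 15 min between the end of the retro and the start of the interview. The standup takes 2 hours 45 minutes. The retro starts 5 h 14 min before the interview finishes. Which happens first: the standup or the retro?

the retro

The retro starts at 6:40 PM − 314 min = 1:26 PM.
The retro ends at 1:26 PM + 78 min = 2:44 PM.
The interview starts at 2:44 PM + 135 min = 4:59 PM.
The standup ends at 4:59 PM + 266 min = 9:25 PM.
The standup starts at 9:25 PM − 165 min = 6:40 PM.
The standup starts at 6:40 PM and the retro starts at 1:26 PM, so the retro is first.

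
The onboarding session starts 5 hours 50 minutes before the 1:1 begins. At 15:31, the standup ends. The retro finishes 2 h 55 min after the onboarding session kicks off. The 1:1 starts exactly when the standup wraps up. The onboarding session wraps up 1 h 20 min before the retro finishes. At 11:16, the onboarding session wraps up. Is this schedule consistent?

The 1:1 starts at 15:31.
The onboarding session starts at 15:31 − 350 min = 09:41.
The retro ends at 09:41 + 175 min = 12:36.
The onboarding session ends at 12:36 − 80 min = 11:16.
That matches the stated 11:16, so the schedule is consistent.

Yes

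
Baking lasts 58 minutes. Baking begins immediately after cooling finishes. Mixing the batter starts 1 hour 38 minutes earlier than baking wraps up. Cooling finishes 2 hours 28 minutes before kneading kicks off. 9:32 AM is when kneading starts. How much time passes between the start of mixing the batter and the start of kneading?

188 minutes

Cooling ends at 9:32 AM − 148 min = 7:04 AM.
So baking starts at 7:04 AM.
Baking ends at 7:04 AM + 58 min = 8:02 AM.
Mixing the batter starts at 8:02 AM − 98 min = 6:24 AM.
From 6:24 AM to 9:32 AM is 188 minutes.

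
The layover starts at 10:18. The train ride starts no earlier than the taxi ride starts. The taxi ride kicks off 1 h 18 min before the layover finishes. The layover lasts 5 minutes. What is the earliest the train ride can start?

09:05

The layover ends at 10:18 + 5 min = 10:23.
The taxi ride starts at 10:23 − 78 min = 09:05.
The train ride is bounded by the taxi ride, so the earliest it can start is 09:05.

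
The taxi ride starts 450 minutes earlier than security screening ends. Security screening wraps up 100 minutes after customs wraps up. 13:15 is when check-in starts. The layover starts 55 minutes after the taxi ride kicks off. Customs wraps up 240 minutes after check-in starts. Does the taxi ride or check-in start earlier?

Customs ends at 13:15 + 240 min = 17:15.
Security screening ends at 17:15 + 100 min = 18:55.
The taxi ride starts at 18:55 − 450 min = 11:25.
The taxi ride starts at 11:25 and check-in starts at 13:15, so the taxi ride is first.

the taxi ride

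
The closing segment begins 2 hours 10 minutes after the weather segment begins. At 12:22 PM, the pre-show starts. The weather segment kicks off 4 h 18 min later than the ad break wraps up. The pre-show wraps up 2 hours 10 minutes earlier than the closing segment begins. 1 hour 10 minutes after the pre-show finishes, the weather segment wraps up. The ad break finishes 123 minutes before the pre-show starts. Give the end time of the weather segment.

3:47 PM

The ad break ends at 12:22 PM − 123 min = 10:19 AM.
The weather segment starts at 10:19 AM + 258 min = 2:37 PM.
The closing segment starts at 2:37 PM + 130 min = 4:47 PM.
The pre-show ends at 4:47 PM − 130 min = 2:37 PM.
The weather segment ends at 2:37 PM + 70 min = 3:47 PM.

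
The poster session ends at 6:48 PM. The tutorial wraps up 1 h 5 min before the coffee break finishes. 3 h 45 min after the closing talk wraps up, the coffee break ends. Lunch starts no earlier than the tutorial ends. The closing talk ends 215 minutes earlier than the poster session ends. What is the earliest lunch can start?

The closing talk ends at 6:48 PM − 215 min = 3:13 PM.
The coffee break ends at 3:13 PM + 225 min = 6:58 PM.
The tutorial ends at 6:58 PM − 65 min = 5:53 PM.
Lunch is bounded by the tutorial, so the earliest it can start is 5:53 PM.

5:53 PM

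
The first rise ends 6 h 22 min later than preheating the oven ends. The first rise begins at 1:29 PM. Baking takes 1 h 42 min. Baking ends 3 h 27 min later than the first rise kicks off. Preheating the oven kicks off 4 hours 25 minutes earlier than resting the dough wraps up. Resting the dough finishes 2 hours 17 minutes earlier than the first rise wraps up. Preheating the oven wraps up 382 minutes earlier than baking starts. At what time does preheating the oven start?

8:32 AM

Baking ends at 1:29 PM + 207 min = 4:56 PM.
Baking starts at 4:56 PM − 102 min = 3:14 PM.
Preheating the oven ends at 3:14 PM − 382 min = 8:52 AM.
The first rise ends at 8:52 AM + 382 min = 3:14 PM.
Resting the dough ends at 3:14 PM − 137 min = 12:57 PM.
Preheating the oven starts at 12:57 PM − 265 min = 8:32 AM.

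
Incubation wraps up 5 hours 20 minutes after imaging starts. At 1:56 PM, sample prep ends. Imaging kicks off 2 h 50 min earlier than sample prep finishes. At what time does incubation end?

Imaging starts at 1:56 PM − 170 min = 11:06 AM.
Incubation ends at 11:06 AM + 320 min = 4:26 PM.

4:26 PM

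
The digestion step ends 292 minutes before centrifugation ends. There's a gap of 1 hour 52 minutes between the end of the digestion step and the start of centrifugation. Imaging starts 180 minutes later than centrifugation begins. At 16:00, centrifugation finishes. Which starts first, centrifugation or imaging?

centrifugation

The digestion step ends at 16:00 − 292 min = 11:08.
Centrifugation starts at 11:08 + 112 min = 13:00.
Imaging starts at 13:00 + 180 min = 16:00.
Centrifugation starts at 13:00 and imaging starts at 16:00, so centrifugation is first.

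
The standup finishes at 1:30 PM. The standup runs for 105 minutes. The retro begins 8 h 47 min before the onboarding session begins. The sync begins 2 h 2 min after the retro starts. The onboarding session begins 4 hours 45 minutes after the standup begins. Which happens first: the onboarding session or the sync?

the sync

The standup starts at 1:30 PM − 105 min = 11:45 AM.
The onboarding session starts at 11:45 AM + 285 min = 4:30 PM.
The retro starts at 4:30 PM − 527 min = 7:43 AM.
The sync starts at 7:43 AM + 122 min = 9:45 AM.
The onboarding session starts at 4:30 PM and the sync starts at 9:45 AM, so the sync is first.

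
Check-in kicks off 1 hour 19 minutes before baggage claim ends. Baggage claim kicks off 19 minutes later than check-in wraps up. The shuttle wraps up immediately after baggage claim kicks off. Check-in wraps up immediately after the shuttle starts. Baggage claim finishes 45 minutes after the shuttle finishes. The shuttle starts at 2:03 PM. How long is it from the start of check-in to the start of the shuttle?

15 minutes

Check-in ends at 2:03 PM.
Baggage claim starts at 2:03 PM + 19 min = 2:22 PM.
So the shuttle ends at 2:22 PM.
Baggage claim ends at 2:22 PM + 45 min = 3:07 PM.
Check-in starts at 3:07 PM − 79 min = 1:48 PM.
From 1:48 PM to 2:03 PM is 15 minutes.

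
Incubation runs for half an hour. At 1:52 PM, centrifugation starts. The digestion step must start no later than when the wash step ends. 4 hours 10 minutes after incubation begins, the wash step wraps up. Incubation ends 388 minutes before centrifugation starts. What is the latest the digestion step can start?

Incubation ends at 1:52 PM − 388 min = 7:24 AM.
Incubation starts at 7:24 AM − 30 min = 6:54 AM.
The wash step ends at 6:54 AM + 250 min = 11:04 AM.
The digestion step is bounded by the wash step, so the latest it can start is 11:04 AM.

11:04 AM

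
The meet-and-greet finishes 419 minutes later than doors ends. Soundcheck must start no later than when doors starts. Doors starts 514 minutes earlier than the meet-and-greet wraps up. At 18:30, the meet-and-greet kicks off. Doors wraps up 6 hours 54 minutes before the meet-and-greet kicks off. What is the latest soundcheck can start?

Doors ends at 18:30 − 414 min = 11:36.
The meet-and-greet ends at 11:36 + 419 min = 18:35.
Doors starts at 18:35 − 514 min = 10:01.
Soundcheck is bounded by doors, so the latest it can start is 10:01.

10:01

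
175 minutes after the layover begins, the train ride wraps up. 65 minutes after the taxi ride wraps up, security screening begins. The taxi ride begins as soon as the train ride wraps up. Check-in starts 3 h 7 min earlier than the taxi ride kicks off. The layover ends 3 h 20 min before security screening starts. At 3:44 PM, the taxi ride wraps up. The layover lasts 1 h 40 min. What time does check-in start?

Security screening starts at 3:44 PM + 65 min = 4:49 PM.
The layover ends at 4:49 PM − 200 min = 1:29 PM.
The layover starts at 1:29 PM − 100 min = 11:49 AM.
The train ride ends at 11:49 AM + 175 min = 2:44 PM.
So the taxi ride starts at 2:44 PM.
Check-in starts at 2:44 PM − 187 min = 11:37 AM.

11:37 AM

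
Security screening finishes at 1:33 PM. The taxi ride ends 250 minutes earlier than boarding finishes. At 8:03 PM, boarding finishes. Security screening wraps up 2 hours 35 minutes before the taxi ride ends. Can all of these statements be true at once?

No

The taxi ride ends at 8:03 PM − 250 min = 3:53 PM.
Security screening ends at 3:53 PM − 155 min = 1:18 PM.
But security screening is also said to end at 1:33 PM — a 15-minute conflict.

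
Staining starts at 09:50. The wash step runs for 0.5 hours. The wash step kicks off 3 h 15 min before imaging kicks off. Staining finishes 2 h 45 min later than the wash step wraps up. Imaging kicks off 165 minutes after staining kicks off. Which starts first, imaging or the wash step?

the wash step

Imaging starts at 09:50 + 165 min = 12:35.
The wash step starts at 12:35 − 195 min = 09:20.
Imaging starts at 12:35 and the wash step starts at 09:20, so the wash step is first.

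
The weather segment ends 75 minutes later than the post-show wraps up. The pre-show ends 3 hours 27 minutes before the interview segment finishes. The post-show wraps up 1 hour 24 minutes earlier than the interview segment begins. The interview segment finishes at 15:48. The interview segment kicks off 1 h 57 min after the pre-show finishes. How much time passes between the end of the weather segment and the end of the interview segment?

1 h 39 min

The pre-show ends at 15:48 − 207 min = 12:21.
The interview segment starts at 12:21 + 117 min = 14:18.
The post-show ends at 14:18 − 84 min = 12:54.
The weather segment ends at 12:54 + 75 min = 14:09.
From 14:09 to 15:48 is 1 h 39 min.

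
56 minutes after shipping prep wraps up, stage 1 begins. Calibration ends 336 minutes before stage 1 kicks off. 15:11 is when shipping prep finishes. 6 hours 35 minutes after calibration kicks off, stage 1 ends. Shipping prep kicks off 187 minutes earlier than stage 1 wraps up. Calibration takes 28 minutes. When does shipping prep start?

Stage 1 starts at 15:11 + 56 min = 16:07.
Calibration ends at 16:07 − 336 min = 10:31.
Calibration starts at 10:31 − 28 min = 10:03.
Stage 1 ends at 10:03 + 395 min = 16:38.
Shipping prep starts at 16:38 − 187 min = 13:31.

13:31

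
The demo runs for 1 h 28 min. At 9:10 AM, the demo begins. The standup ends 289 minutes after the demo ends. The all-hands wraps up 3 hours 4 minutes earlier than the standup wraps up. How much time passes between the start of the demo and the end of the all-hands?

The demo ends at 9:10 AM + 88 min = 10:38 AM.
The standup ends at 10:38 AM + 289 min = 3:27 PM.
The all-hands ends at 3:27 PM − 184 min = 12:23 PM.
From 9:10 AM to 12:23 PM is 193 minutes.

193 minutes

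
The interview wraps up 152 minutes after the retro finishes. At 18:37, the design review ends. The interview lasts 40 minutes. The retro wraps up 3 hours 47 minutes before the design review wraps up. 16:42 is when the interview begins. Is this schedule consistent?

The retro ends at 18:37 − 227 min = 14:50.
The interview ends at 14:50 + 152 min = 17:22.
The interview starts at 17:22 − 40 min = 16:42.
That matches the stated 16:42, so the schedule is consistent.

Yes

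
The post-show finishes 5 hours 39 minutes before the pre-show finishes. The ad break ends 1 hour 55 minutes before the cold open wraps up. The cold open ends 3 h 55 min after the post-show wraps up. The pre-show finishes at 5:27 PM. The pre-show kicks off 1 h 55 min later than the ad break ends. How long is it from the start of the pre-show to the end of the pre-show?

1 hour 44 minutes

The post-show ends at 5:27 PM − 339 min = 11:48 AM.
The cold open ends at 11:48 AM + 235 min = 3:43 PM.
The ad break ends at 3:43 PM − 115 min = 1:48 PM.
The pre-show starts at 1:48 PM + 115 min = 3:43 PM.
From 3:43 PM to 5:27 PM is 1 hour 44 minutes.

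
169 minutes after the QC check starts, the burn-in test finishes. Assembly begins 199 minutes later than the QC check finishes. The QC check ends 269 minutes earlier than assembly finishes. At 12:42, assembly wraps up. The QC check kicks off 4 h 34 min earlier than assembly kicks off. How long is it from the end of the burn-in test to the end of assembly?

2 hours 55 minutes

The QC check ends at 12:42 − 269 min = 08:13.
Assembly starts at 08:13 + 199 min = 11:32.
The QC check starts at 11:32 − 274 min = 06:58.
The burn-in test ends at 06:58 + 169 min = 09:47.
From 09:47 to 12:42 is 2 hours 55 minutes.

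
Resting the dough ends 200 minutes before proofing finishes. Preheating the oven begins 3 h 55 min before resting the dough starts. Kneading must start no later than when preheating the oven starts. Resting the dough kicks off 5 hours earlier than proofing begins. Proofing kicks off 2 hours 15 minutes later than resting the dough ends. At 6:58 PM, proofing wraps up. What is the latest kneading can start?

Resting the dough ends at 6:58 PM − 200 min = 3:38 PM.
Proofing starts at 3:38 PM + 135 min = 5:53 PM.
Resting the dough starts at 5:53 PM − 300 min = 12:53 PM.
Preheating the oven starts at 12:53 PM − 235 min = 8:58 AM.
Kneading is bounded by preheating the oven, so the latest it can start is 8:58 AM.

8:58 AM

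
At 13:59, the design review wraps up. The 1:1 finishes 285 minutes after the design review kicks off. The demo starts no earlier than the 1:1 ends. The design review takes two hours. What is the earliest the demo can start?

The design review starts at 13:59 − 120 min = 11:59.
The 1:1 ends at 11:59 + 285 min = 16:44.
The demo is bounded by the 1:1, so the earliest it can start is 16:44.

16:44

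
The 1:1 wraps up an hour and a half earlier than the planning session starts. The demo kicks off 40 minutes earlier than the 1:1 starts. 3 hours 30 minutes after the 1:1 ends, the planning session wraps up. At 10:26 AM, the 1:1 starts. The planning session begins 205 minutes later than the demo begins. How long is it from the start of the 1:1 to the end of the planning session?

The demo starts at 10:26 AM − 40 min = 9:46 AM.
The planning session starts at 9:46 AM + 205 min = 1:11 PM.
The 1:1 ends at 1:11 PM − 90 min = 11:41 AM.
The planning session ends at 11:41 AM + 210 min = 3:11 PM.
From 10:26 AM to 3:11 PM is 4 h 45 min.

4 h 45 min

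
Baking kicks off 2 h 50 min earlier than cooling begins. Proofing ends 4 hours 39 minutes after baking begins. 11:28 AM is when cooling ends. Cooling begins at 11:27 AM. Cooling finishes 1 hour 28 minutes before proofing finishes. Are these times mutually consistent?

No

Baking starts at 11:27 AM − 170 min = 8:37 AM.
Proofing ends at 8:37 AM + 279 min = 1:16 PM.
Cooling ends at 1:16 PM − 88 min = 11:48 AM.
But cooling is also said to end at 11:28 AM — a 20-minute conflict.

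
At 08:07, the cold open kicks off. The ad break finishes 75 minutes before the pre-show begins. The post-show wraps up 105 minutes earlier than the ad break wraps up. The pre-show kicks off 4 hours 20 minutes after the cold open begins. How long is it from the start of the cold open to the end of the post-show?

The pre-show starts at 08:07 + 260 min = 12:27.
The ad break ends at 12:27 − 75 min = 11:12.
The post-show ends at 11:12 − 105 min = 09:27.
From 08:07 to 09:27 is 1 hour 20 minutes.

1 hour 20 minutes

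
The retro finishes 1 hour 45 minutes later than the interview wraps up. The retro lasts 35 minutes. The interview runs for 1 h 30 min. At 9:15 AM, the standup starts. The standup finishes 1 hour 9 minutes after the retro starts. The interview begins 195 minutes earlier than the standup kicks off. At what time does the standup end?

9:49 AM

The interview starts at 9:15 AM − 195 min = 6:00 AM.
The interview ends at 6:00 AM + 90 min = 7:30 AM.
The retro ends at 7:30 AM + 105 min = 9:15 AM.
The retro starts at 9:15 AM − 35 min = 8:40 AM.
The standup ends at 8:40 AM + 69 min = 9:49 AM.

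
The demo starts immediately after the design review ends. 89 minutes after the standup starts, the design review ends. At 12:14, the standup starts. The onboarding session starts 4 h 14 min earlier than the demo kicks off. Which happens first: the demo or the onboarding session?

the onboarding session

The design review ends at 12:14 + 89 min = 13:43.
So the demo starts at 13:43.
The onboarding session starts at 13:43 − 254 min = 09:29.
The demo starts at 13:43 and the onboarding session starts at 09:29, so the onboarding session is first.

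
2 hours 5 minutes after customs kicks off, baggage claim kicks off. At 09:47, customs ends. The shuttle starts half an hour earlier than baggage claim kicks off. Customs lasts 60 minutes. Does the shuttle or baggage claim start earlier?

the shuttle

Customs starts at 09:47 − 60 min = 08:47.
Baggage claim starts at 08:47 + 125 min = 10:52.
The shuttle starts at 10:52 − 30 min = 10:22.
The shuttle starts at 10:22 and baggage claim starts at 10:52, so the shuttle is first.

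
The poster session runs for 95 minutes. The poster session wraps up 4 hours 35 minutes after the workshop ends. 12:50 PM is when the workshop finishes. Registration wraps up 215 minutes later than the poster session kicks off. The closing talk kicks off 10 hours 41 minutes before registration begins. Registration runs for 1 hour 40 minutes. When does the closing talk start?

7:04 AM

The poster session ends at 12:50 PM + 275 min = 5:25 PM.
The poster session starts at 5:25 PM − 95 min = 3:50 PM.
Registration ends at 3:50 PM + 215 min = 7:25 PM.
Registration starts at 7:25 PM − 100 min = 5:45 PM.
The closing talk starts at 5:45 PM − 641 min = 7:04 AM.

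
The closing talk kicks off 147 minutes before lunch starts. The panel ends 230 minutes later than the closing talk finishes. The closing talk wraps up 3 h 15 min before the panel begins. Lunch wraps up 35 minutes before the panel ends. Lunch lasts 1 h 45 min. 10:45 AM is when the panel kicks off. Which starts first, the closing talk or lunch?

the closing talk

The closing talk ends at 10:45 AM − 195 min = 7:30 AM.
The panel ends at 7:30 AM + 230 min = 11:20 AM.
Lunch ends at 11:20 AM − 35 min = 10:45 AM.
Lunch starts at 10:45 AM − 105 min = 9:00 AM.
The closing talk starts at 9:00 AM − 147 min = 6:33 AM.
The closing talk starts at 6:33 AM and lunch starts at 9:00 AM, so the closing talk is first.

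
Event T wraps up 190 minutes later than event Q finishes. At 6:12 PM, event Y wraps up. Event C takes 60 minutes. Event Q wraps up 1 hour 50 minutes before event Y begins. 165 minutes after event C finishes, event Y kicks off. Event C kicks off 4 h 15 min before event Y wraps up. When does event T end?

7:02 PM

Event C starts at 6:12 PM − 255 min = 1:57 PM.
Event C ends at 1:57 PM + 60 min = 2:57 PM.
Event Y starts at 2:57 PM + 165 min = 5:42 PM.
Event Q ends at 5:42 PM − 110 min = 3:52 PM.
Event T ends at 3:52 PM + 190 min = 7:02 PM.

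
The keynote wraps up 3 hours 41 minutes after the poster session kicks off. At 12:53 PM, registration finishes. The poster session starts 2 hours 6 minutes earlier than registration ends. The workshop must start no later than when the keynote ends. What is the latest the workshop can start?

The poster session starts at 12:53 PM − 126 min = 10:47 AM.
The keynote ends at 10:47 AM + 221 min = 2:28 PM.
The workshop is bounded by the keynote, so the latest it can start is 2:28 PM.

2:28 PM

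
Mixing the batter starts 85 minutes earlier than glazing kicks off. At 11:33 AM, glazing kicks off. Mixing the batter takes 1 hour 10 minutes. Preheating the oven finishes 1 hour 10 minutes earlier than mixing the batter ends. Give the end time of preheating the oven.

Mixing the batter starts at 11:33 AM − 85 min = 10:08 AM.
Mixing the batter ends at 10:08 AM + 70 min = 11:18 AM.
Preheating the oven ends at 11:18 AM − 70 min = 10:08 AM.

10:08 AM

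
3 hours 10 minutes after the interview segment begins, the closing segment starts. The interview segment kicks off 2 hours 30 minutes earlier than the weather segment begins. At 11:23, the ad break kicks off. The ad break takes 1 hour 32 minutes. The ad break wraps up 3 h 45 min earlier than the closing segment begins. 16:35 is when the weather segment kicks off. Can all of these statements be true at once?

The interview segment starts at 16:35 − 150 min = 14:05.
The closing segment starts at 14:05 + 190 min = 17:15.
The ad break ends at 17:15 − 225 min = 13:30.
The ad break starts at 13:30 − 92 min = 11:58.
But the ad break is also said to start at 11:23 — a 35-minute conflict.

No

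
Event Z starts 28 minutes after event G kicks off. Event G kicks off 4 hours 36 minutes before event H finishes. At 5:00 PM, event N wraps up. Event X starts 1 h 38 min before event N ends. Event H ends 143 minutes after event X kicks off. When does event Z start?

1:37 PM

Event X starts at 5:00 PM − 98 min = 3:22 PM.
Event H ends at 3:22 PM + 143 min = 5:45 PM.
Event G starts at 5:45 PM − 276 min = 1:09 PM.
Event Z starts at 1:09 PM + 28 min = 1:37 PM.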